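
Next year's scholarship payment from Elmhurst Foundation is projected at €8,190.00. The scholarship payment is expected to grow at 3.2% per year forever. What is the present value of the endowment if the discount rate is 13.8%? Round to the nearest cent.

Growing perpetuity: P = D₁ / (r − g) = €8,190.0000 / (0.138 − 0.032) = €77,264.15

€77264.15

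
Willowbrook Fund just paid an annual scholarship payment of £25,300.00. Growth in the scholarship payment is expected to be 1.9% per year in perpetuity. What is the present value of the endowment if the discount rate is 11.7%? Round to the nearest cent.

D₁ = D₀ × (1 + g) = £25,300.00 × 1.019 = £25,780.7000
Growing perpetuity: P = D₁ / (r − g) = £25,780.7000 / (0.117 − 0.019) = £263,068.37

£263068.37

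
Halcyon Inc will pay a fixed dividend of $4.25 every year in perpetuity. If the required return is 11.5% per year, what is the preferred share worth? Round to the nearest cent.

Level perpetuity: PV = C / r = $4.25 / 0.115 = $36.96

$36.96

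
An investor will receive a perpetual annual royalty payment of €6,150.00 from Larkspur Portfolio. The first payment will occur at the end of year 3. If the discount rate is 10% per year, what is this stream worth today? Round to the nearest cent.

Value at end of year 2: C / r = €6,150.00 / 0.1 = €61,500.0000
Discount to today: PV = €61,500.0000 / (1 + 0.1)^2 = €61,500.0000 / 1.210000 = €50,826.45

€50826.45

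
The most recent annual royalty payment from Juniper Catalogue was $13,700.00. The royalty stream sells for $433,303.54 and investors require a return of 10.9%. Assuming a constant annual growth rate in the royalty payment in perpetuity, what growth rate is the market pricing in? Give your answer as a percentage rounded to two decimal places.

7.50%

P = D₀(1+g)/(r−g) ⇒ P(r−g) = D₀(1+g) ⇒ g(P+D₀) = P·r − D₀
g = (P·r − D₀)/(P + D₀) = ($433,303.54×0.109 − $13,700.00) / ($433,303.54 + $13,700.00) = 0.075011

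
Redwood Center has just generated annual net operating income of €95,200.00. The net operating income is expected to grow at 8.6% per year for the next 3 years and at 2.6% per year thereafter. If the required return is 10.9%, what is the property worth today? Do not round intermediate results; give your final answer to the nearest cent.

D_1 = 103387.20000
D_2 = 112278.49920
D_3 = 121934.45013
Terminal value at year 3: TV = D_3×(1+g_2)/(r−g_2) = 125104.74583/0.083 = 1507286.09439
P_0 = D_1/(1+r)^1 + D_2/(1+r)^2 + D_3/(1+r)^3 + TV/(1+r)^3
    = 93225.60866 + 91292.16501 + 89398.81984 + 1105098.66456 = 1379015.25808

€1379015.26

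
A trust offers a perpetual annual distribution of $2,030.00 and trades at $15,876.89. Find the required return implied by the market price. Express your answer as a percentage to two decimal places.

12.79%

P = C/r ⇒ r = C/P = $2,030.00/$15,876.89 = 0.127859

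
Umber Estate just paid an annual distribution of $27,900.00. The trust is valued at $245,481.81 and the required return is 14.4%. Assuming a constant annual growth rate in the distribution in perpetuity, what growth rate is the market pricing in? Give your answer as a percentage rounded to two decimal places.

2.72%

P = D₀(1+g)/(r−g) ⇒ P(r−g) = D₀(1+g) ⇒ g(P+D₀) = P·r − D₀
g = (P·r − D₀)/(P + D₀) = ($245,481.81×0.144 − $27,900.00) / ($245,481.81 + $27,900.00) = 0.027249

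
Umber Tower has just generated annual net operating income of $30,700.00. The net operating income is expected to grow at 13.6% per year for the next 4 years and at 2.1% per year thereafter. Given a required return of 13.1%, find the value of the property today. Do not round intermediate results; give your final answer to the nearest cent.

$414187.49

D_1 = 34875.20000
D_2 = 39618.22720
D_3 = 45006.30610
D_4 = 51127.16373
Terminal value at year 4: TV = D_4×(1+g_2)/(r−g_2) = 52200.83417/0.11 = 474553.03788
P_0 = D_1/(1+r)^1 + D_2/(1+r)^2 + D_3/(1+r)^3 + D_4/(1+r)^4 + TV/(1+r)^4
    = 30835.72060 + 30972.04121 + 31108.96446 + 31246.49304 + 290024.26724 = 414187.48656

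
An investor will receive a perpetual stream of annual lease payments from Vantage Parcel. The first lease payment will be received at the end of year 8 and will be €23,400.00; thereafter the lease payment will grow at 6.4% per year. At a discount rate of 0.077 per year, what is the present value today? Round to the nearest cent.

Value at end of year 7: C₁ / (r − g) = €23,400.00 / (0.077 − 0.064) = €1,800,000.0000
Discount to today: PV = €1,800,000.0000 / (1 + 0.077)^7 = €1,800,000.0000 / 1.680776 = €1,070,933.69

€1070933.69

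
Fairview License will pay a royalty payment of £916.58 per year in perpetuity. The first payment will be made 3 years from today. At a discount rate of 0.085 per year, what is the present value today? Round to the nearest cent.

£9159.93

Value at end of year 2: C / r = £916.58 / 0.085 = £10,783.2941
Discount to today: PV = £10,783.2941 / (1 + 0.085)^2 = £10,783.2941 / 1.177225 = £9,159.93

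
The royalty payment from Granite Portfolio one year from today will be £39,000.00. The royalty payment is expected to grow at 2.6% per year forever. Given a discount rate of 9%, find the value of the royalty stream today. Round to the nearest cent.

£609375.00

Growing perpetuity: P = D₁ / (r − g) = £39,000.0000 / (0.09 − 0.026) = £609,375.00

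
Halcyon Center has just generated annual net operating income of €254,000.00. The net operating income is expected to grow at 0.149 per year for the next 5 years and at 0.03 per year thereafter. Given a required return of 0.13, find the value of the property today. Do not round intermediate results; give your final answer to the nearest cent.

€4179184.22

D_1 = 291846.00000
D_2 = 335331.05400
D_3 = 385295.38105
D_4 = 442704.39282
D_5 = 508667.34735
Terminal value at year 5: TV = D_5×(1+g_2)/(r−g_2) = 523927.36777/0.1 = 5239273.67773
P_0 = D_1/(1+r)^1 + D_2/(1+r)^2 + D_3/(1+r)^3 + D_4/(1+r)^4 + D_5/(1+r)^5 + TV/(1+r)^5
    = 258270.79646 + 262613.40277 + 267029.02636 + 271518.89494 + 276084.25689 + 2843667.84601 = 4179184.22344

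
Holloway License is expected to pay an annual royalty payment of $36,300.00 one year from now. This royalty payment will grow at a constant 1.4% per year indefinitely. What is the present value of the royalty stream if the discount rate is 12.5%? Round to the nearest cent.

Growing perpetuity: P = D₁ / (r − g) = $36,300.0000 / (0.125 − 0.014) = $327,027.03

$327027.03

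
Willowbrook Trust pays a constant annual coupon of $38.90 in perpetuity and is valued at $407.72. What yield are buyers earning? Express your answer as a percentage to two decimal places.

P = C/r ⇒ r = C/P = $38.90/$407.72 = 0.095409

9.54%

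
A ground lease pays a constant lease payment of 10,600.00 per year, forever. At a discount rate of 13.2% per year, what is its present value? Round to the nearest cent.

Level perpetuity: PV = C / r = 10,600.00 / 0.132 = 80,303.03

80303.03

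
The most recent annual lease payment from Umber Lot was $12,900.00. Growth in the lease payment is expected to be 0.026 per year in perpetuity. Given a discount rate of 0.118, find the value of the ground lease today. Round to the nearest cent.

D₁ = D₀ × (1 + g) = $12,900.00 × 1.026 = $13,235.4000
Growing perpetuity: P = D₁ / (r − g) = $13,235.4000 / (0.118 − 0.026) = $143,863.04

$143863.04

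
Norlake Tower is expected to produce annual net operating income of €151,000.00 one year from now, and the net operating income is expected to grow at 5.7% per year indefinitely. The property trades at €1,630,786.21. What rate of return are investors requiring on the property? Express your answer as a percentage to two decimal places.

P = D₁/(r − g) ⇒ r = D₁/P + g = €151,000.0000/€1,630,786.21 + 0.057 = 0.092593 + 0.057 = 0.149593

14.96%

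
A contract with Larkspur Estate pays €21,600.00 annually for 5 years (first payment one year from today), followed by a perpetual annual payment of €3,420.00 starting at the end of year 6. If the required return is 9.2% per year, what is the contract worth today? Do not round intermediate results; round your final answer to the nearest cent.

PV of 5-year annuity: €21,600.00 × [1 − (1+0.092)^−5] / 0.092 = 83582.28116
Perpetuity value at year 5: €3,420.00 / 0.092 = 37173.91304
PV of perpetuity: 37173.91304 / (1+0.092)^5 = 23940.05186
Total PV = 83582.28116 + 23940.05186 = 107522.33302

€107522.33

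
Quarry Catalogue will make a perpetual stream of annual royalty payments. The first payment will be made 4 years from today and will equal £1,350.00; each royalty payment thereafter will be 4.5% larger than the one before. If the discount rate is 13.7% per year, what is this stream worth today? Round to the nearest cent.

£9983.08

Value at end of year 3: C₁ / (r − g) = £1,350.00 / (0.137 − 0.045) = £14,673.9130
Discount to today: PV = £14,673.9130 / (1 + 0.137)^3 = £14,673.9130 / 1.469878 = £9,983.08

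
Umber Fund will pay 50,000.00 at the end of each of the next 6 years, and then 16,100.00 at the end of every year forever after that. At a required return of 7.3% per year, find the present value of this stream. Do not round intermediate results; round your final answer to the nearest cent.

PV of 6-year annuity: 50,000.00 × [1 − (1+0.073)^−6] / 0.073 = 236135.67746
Perpetuity value at year 6: 16,100.00 / 0.073 = 220547.94521
PV of perpetuity: 220547.94521 / (1+0.073)^6 = 144512.25706
Total PV = 236135.67746 + 144512.25706 = 380647.93452

380647.93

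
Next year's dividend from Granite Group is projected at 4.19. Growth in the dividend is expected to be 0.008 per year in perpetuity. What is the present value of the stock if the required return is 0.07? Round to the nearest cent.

67.58

Growing perpetuity: P = D₁ / (r − g) = 4.1900 / (0.07 − 0.008) = 67.58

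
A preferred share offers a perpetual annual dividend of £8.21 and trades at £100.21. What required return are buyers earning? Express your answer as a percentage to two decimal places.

8.19%

P = C/r ⇒ r = C/P = £8.21/£100.21 = 0.081928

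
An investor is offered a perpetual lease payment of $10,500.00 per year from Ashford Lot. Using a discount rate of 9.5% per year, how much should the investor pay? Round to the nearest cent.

Level perpetuity: PV = C / r = $10,500.00 / 0.095 = $110,526.32

$110526.32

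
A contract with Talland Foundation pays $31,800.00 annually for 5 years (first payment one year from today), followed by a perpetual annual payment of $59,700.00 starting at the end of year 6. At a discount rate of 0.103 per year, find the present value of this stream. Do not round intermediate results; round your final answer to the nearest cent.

$474654.30

PV of 5-year annuity: $31,800.00 × [1 − (1+0.103)^−5] / 0.103 = 119628.80531
Perpetuity value at year 5: $59,700.00 / 0.103 = 579611.65049
PV of perpetuity: 579611.65049 / (1+0.103)^5 = 355025.49713
Total PV = 119628.80531 + 355025.49713 = 474654.30243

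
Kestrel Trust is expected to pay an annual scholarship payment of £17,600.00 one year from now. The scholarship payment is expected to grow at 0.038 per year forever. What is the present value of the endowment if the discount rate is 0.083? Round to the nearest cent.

Growing perpetuity: P = D₁ / (r − g) = £17,600.0000 / (0.083 − 0.038) = £391,111.11

£391111.11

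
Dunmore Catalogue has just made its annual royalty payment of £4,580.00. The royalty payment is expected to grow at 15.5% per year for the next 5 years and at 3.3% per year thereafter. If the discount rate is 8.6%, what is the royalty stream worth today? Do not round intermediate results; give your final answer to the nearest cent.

£149117.64

D_1 = 5289.90000
D_2 = 6109.83450
D_3 = 7056.85885
D_4 = 8150.67197
D_5 = 9414.02612
Terminal value at year 5: TV = D_5×(1+g_2)/(r−g_2) = 9724.68899/0.053 = 183484.69785
P_0 = D_1/(1+r)^1 + D_2/(1+r)^2 + D_3/(1+r)^3 + D_4/(1+r)^4 + D_5/(1+r)^5 + TV/(1+r)^5
    = 4870.99448 + 5180.47755 + 5509.62391 + 5859.68289 + 6231.98319 + 121464.87982 = 149117.64183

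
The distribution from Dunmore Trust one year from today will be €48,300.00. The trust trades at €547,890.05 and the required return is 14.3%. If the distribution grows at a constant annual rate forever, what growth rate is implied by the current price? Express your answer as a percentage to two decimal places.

P = D₁/(r−g) ⇒ g = r − D₁/P = 0.143 − €48,300.00/€547,890.05 = 0.054844

5.48%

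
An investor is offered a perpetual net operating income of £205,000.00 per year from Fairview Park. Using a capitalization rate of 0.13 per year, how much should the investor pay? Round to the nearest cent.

Level perpetuity: PV = C / r = £205,000.00 / 0.13 = £1,576,923.08

£1576923.08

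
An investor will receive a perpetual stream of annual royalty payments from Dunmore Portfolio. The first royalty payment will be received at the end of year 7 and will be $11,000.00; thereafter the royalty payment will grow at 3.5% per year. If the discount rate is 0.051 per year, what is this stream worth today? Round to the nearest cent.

$510101.27

Value at end of year 6: C₁ / (r − g) = $11,000.00 / (0.051 − 0.035) = $687,500.0000
Discount to today: PV = $687,500.0000 / (1 + 0.051)^6 = $687,500.0000 / 1.347772 = $510,101.27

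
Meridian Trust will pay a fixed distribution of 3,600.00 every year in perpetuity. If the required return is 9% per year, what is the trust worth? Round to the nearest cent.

40000.00

Level perpetuity: PV = C / r = 3,600.00 / 0.09 = 40,000.00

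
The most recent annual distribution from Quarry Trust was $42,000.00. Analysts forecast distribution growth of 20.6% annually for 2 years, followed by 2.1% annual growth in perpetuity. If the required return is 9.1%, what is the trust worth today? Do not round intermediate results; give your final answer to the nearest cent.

$846300.27

D_1 = 50652.00000
D_2 = 61086.31200
Terminal value at year 2: TV = D_2×(1+g_2)/(r−g_2) = 62369.12455/0.07 = 890987.49360
P_0 = D_1/(1+r)^1 + D_2/(1+r)^2 + TV/(1+r)^2
    = 46427.13107 + 51320.91666 + 748552.22725 = 846300.27498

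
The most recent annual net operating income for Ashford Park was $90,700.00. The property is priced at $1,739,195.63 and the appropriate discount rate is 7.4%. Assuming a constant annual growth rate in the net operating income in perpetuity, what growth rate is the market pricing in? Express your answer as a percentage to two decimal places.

P = D₀(1+g)/(r−g) ⇒ P(r−g) = D₀(1+g) ⇒ g(P+D₀) = P·r − D₀
g = (P·r − D₀)/(P + D₀) = ($1,739,195.63×0.074 − $90,700.00) / ($1,739,195.63 + $90,700.00) = 0.020766

2.08%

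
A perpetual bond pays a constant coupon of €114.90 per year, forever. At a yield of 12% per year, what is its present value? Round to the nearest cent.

€957.50

Level perpetuity: PV = C / r = €114.90 / 0.12 = €957.50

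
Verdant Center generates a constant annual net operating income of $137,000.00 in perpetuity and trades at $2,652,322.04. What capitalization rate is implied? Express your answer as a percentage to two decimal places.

P = C/r ⇒ r = C/P = $137,000.00/$2,652,322.04 = 0.051653

5.17%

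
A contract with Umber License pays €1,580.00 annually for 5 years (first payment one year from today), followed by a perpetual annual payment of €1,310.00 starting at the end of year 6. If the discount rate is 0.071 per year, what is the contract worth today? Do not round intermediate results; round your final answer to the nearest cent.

PV of 5-year annuity: €1,580.00 × [1 − (1+0.071)^−5] / 0.071 = 6461.00300
Perpetuity value at year 5: €1,310.00 / 0.071 = 18450.70423
PV of perpetuity: 18450.70423 / (1+0.071)^5 = 13093.79668
Total PV = 6461.00300 + 13093.79668 = 19554.79967

€19554.80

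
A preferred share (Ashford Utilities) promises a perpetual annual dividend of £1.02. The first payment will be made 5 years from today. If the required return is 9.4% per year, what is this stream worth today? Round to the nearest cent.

Value at end of year 4: C / r = £1.02 / 0.094 = £10.8511
Discount to today: PV = £10.8511 / (1 + 0.094)^4 = £10.8511 / 1.432416 = £7.58

£7.58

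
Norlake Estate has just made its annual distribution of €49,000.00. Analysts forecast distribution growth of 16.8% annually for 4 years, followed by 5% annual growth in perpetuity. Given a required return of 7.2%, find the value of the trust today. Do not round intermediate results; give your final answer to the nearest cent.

D_1 = 57232.00000
D_2 = 66846.97600
D_3 = 78077.26797
D_4 = 91194.24899
Terminal value at year 4: TV = D_4×(1+g_2)/(r−g_2) = 95753.96144/0.022 = 4352452.79254
P_0 = D_1/(1+r)^1 + D_2/(1+r)^2 + D_3/(1+r)^3 + D_4/(1+r)^4 + TV/(1+r)^4
    = 53388.05970 + 58169.07997 + 63378.25131 + 69053.91561 + 3295755.06325 = 3539744.36985

€3539744.37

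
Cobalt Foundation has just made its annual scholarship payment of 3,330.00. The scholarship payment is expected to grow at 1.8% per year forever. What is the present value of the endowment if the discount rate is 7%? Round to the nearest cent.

65191.15

D₁ = D₀ × (1 + g) = 3,330.00 × 1.018 = 3,389.9400
Growing perpetuity: P = D₁ / (r − g) = 3,389.9400 / (0.07 − 0.018) = 65,191.15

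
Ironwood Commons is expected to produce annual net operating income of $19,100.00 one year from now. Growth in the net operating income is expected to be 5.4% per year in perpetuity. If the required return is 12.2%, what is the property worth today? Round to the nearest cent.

Growing perpetuity: P = D₁ / (r − g) = $19,100.0000 / (0.122 − 0.054) = $280,882.35

$280882.35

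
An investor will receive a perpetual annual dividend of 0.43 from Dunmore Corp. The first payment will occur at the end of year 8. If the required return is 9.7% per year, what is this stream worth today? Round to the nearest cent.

2.32

Value at end of year 7: C / r = 0.43 / 0.097 = 4.4330
Discount to today: PV = 4.4330 / (1 + 0.097)^7 = 4.4330 / 1.911817 = 2.32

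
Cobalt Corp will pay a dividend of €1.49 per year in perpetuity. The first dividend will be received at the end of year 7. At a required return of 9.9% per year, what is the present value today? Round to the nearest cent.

€8.54

Value at end of year 6: C / r = €1.49 / 0.099 = €15.0505
Discount to today: PV = €15.0505 / (1 + 0.099)^6 = €15.0505 / 1.761920 = €8.54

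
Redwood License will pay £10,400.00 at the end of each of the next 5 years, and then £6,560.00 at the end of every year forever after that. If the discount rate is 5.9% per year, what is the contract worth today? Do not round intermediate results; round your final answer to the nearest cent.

PV of 5-year annuity: £10,400.00 × [1 − (1+0.059)^−5] / 0.059 = 43928.01824
Perpetuity value at year 5: £6,560.00 / 0.059 = 111186.44068
PV of perpetuity: 111186.44068 / (1+0.059)^5 = 83477.99840
Total PV = 43928.01824 + 83477.99840 = 127406.01664

£127406.02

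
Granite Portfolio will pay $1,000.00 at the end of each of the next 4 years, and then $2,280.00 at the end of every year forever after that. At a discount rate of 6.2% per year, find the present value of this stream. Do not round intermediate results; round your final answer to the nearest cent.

$32359.10

PV of 4-year annuity: $1,000.00 × [1 − (1+0.062)^−4] / 0.062 = 3449.29532
Perpetuity value at year 4: $2,280.00 / 0.062 = 36774.19355
PV of perpetuity: 36774.19355 / (1+0.062)^4 = 28909.80022
Total PV = 3449.29532 + 28909.80022 = 32359.09554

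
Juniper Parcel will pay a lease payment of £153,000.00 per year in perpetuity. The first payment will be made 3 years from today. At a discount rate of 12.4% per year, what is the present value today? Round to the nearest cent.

Value at end of year 2: C / r = £153,000.00 / 0.124 = £1,233,870.9677
Discount to today: PV = £1,233,870.9677 / (1 + 0.124)^2 = £1,233,870.9677 / 1.263376 = £976,645.88

£976645.88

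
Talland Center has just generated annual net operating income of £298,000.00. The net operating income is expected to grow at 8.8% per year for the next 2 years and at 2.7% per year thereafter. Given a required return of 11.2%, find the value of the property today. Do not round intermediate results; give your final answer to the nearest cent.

D_1 = 324224.00000
D_2 = 352755.71200
Terminal value at year 2: TV = D_2×(1+g_2)/(r−g_2) = 362280.11622/0.085 = 4262119.01440
P_0 = D_1/(1+r)^1 + D_2/(1+r)^2 + TV/(1+r)^2
    = 291568.34532 + 285275.50334 + 3446799.31681 = 4023643.16547

£4023643.17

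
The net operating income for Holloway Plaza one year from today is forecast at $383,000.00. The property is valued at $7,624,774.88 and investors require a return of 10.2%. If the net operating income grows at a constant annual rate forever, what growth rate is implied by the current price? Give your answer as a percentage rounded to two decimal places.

P = D₁/(r−g) ⇒ g = r − D₁/P = 0.102 − $383,000.00/$7,624,774.88 = 0.051769

5.18%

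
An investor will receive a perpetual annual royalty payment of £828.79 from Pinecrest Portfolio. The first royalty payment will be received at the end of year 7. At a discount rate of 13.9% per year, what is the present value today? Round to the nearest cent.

£2730.78

Value at end of year 6: C / r = £828.79 / 0.139 = £5,962.5180
Discount to today: PV = £5,962.5180 / (1 + 0.139)^6 = £5,962.5180 / 2.183445 = £2,730.78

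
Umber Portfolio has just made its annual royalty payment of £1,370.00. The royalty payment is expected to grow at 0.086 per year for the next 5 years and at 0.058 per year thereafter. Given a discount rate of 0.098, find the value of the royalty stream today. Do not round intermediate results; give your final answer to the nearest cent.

£40927.83

D_1 = 1487.82000
D_2 = 1615.77252
D_3 = 1754.72896
D_4 = 1905.63565
D_5 = 2069.52031
Terminal value at year 5: TV = D_5×(1+g_2)/(r−g_2) = 2189.55249/0.04 = 54738.81227
P_0 = D_1/(1+r)^1 + D_2/(1+r)^2 + D_3/(1+r)^3 + D_4/(1+r)^4 + D_5/(1+r)^5 + TV/(1+r)^5
    = 1355.02732 + 1340.21828 + 1325.57109 + 1311.08397 + 1296.75518 + 34299.17462 = 40927.83046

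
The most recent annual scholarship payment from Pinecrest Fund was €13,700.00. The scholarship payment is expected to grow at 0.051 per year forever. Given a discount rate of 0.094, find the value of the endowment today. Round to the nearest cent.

€334853.49

D₁ = D₀ × (1 + g) = €13,700.00 × 1.051 = €14,398.7000
Growing perpetuity: P = D₁ / (r − g) = €14,398.7000 / (0.094 − 0.051) = €334,853.49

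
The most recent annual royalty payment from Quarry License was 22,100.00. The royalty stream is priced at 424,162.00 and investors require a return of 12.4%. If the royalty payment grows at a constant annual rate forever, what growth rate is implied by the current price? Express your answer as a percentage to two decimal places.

6.83%

P = D₀(1+g)/(r−g) ⇒ P(r−g) = D₀(1+g) ⇒ g(P+D₀) = P·r − D₀
g = (P·r − D₀)/(P + D₀) = (424,162.00×0.124 − 22,100.00) / (424,162.00 + 22,100.00) = 0.068337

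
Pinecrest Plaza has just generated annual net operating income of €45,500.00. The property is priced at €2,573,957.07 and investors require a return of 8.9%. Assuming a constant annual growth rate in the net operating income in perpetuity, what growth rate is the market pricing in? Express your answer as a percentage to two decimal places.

7.01%

P = D₀(1+g)/(r−g) ⇒ P(r−g) = D₀(1+g) ⇒ g(P+D₀) = P·r − D₀
g = (P·r − D₀)/(P + D₀) = (€2,573,957.07×0.089 − €45,500.00) / (€2,573,957.07 + €45,500.00) = 0.070084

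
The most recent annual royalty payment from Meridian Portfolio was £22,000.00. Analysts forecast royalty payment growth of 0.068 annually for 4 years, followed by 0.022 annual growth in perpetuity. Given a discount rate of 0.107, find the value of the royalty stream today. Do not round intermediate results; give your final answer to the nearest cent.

£309683.07

D_1 = 23496.00000
D_2 = 25093.72800
D_3 = 26800.10150
D_4 = 28622.50841
Terminal value at year 4: TV = D_4×(1+g_2)/(r−g_2) = 29252.20359/0.085 = 344143.57166
P_0 = D_1/(1+r)^1 + D_2/(1+r)^2 + D_3/(1+r)^3 + D_4/(1+r)^4 + TV/(1+r)^4
    = 21224.93225 + 20477.17041 + 19755.75248 + 19059.75036 + 229165.46905 = 309683.07455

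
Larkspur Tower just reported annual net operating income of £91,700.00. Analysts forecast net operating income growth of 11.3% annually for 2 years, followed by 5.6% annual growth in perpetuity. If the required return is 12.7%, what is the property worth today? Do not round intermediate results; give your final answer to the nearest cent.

D_1 = 102062.10000
D_2 = 113595.11730
Terminal value at year 2: TV = D_2×(1+g_2)/(r−g_2) = 119956.44387/0.071 = 1689527.37843
P_0 = D_1/(1+r)^1 + D_2/(1+r)^2 + TV/(1+r)^2
    = 90560.86957 + 89435.88982 + 1330201.40351 = 1510198.16289

£1510198.16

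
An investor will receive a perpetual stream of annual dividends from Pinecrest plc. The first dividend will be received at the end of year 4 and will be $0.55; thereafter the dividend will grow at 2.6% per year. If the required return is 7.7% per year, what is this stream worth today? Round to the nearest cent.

Value at end of year 3: C₁ / (r − g) = $0.55 / (0.077 − 0.026) = $10.7843
Discount to today: PV = $10.7843 / (1 + 0.077)^3 = $10.7843 / 1.249244 = $8.63

$8.63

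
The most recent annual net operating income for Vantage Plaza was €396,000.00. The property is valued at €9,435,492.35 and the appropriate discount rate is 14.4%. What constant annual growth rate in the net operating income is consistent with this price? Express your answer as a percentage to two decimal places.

9.79%

P = D₀(1+g)/(r−g) ⇒ P(r−g) = D₀(1+g) ⇒ g(P+D₀) = P·r − D₀
g = (P·r − D₀)/(P + D₀) = (€9,435,492.35×0.144 − €396,000.00) / (€9,435,492.35 + €396,000.00) = 0.097921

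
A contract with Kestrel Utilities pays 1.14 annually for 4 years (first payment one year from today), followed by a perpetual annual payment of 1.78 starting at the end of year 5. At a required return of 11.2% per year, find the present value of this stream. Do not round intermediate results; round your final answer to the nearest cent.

13.92

PV of 4-year annuity: 1.14 × [1 − (1+0.112)^−4] / 0.112 = 3.52174
Perpetuity value at year 4: 1.78 / 0.112 = 15.89286
PV of perpetuity: 15.89286 / (1+0.112)^4 = 10.39400
Total PV = 3.52174 + 10.39400 = 13.91574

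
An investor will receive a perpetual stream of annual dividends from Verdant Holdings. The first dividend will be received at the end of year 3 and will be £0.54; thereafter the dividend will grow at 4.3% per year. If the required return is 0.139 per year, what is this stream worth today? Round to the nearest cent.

Value at end of year 2: C₁ / (r − g) = £0.54 / (0.139 − 0.043) = £5.6250
Discount to today: PV = £5.6250 / (1 + 0.139)^2 = £5.6250 / 1.297321 = £4.34

£4.34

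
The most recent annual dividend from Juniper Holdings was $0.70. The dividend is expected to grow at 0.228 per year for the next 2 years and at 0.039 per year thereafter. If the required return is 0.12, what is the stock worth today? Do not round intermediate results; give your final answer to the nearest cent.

D_1 = 0.85960
D_2 = 1.05559
Terminal value at year 2: TV = D_2×(1+g_2)/(r−g_2) = 1.09676/0.081 = 13.54021
P_0 = D_1/(1+r)^1 + D_2/(1+r)^2 + TV/(1+r)^2
    = 0.76750 + 0.84151 + 10.79417 = 12.40318

$12.40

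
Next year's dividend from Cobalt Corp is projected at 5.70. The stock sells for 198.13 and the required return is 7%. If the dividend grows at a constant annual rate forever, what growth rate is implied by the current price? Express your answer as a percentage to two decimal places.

P = D₁/(r−g) ⇒ g = r − D₁/P = 0.07 − 5.70/198.13 = 0.041231

4.12%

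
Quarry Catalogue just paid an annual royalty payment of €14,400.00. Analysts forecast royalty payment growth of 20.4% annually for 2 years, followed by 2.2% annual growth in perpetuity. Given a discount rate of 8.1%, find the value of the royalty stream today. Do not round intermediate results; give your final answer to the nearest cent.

€343332.27

D_1 = 17337.60000
D_2 = 20874.47040
Terminal value at year 2: TV = D_2×(1+g_2)/(r−g_2) = 21333.70875/0.059 = 361588.28388
P_0 = D_1/(1+r)^1 + D_2/(1+r)^2 + TV/(1+r)^2
    = 16038.48289 + 17863.39815 + 309430.38821 = 343332.26924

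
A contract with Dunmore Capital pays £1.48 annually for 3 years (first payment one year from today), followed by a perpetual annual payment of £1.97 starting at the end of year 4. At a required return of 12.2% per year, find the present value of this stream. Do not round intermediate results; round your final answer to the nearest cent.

PV of 3-year annuity: £1.48 × [1 − (1+0.122)^−3] / 0.122 = 3.54253
Perpetuity value at year 3: £1.97 / 0.122 = 16.14754
PV of perpetuity: 16.14754 / (1+0.122)^3 = 11.43215
Total PV = 3.54253 + 11.43215 = 14.97468

£14.97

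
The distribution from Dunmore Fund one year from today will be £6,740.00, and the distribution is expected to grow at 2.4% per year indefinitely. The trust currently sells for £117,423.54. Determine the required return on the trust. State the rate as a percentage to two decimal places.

8.14%

P = D₁/(r − g) ⇒ r = D₁/P + g = £6,740.0000/£117,423.54 + 0.024 = 0.057399 + 0.024 = 0.081399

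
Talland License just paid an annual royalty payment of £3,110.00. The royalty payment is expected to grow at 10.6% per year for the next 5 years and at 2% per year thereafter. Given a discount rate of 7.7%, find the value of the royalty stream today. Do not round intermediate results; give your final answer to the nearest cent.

D_1 = 3439.66000
D_2 = 3804.26396
D_3 = 4207.51594
D_4 = 4653.51263
D_5 = 5146.78497
Terminal value at year 5: TV = D_5×(1+g_2)/(r−g_2) = 5249.72067/0.057 = 92100.36259
P_0 = D_1/(1+r)^1 + D_2/(1+r)^2 + D_3/(1+r)^3 + D_4/(1+r)^4 + D_5/(1+r)^5 + TV/(1+r)^5
    = 3193.74188 + 3279.73864 + 3368.05101 + 3458.74133 + 3551.87364 + 63559.84413 = 80411.99062

£80411.99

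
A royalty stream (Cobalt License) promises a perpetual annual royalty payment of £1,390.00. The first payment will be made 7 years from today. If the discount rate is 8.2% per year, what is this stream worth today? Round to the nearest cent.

£10564.22

Value at end of year 6: C / r = £1,390.00 / 0.082 = £16,951.2195
Discount to today: PV = £16,951.2195 / (1 + 0.082)^6 = £16,951.2195 / 1.604588 = £10,564.22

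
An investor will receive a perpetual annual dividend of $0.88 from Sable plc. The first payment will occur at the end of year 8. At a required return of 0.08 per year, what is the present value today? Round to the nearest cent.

$6.42

Value at end of year 7: C / r = $0.88 / 0.08 = $11.0000
Discount to today: PV = $11.0000 / (1 + 0.08)^7 = $11.0000 / 1.713824 = $6.42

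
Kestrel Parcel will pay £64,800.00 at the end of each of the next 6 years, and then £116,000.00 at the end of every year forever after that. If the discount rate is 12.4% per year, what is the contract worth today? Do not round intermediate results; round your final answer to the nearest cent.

PV of 6-year annuity: £64,800.00 × [1 − (1+0.124)^−6] / 0.124 = 263428.11500
Perpetuity value at year 6: £116,000.00 / 0.124 = 935483.87097
PV of perpetuity: 935483.87097 / (1+0.124)^6 = 463915.02313
Total PV = 263428.11500 + 463915.02313 = 727343.13813

£727343.14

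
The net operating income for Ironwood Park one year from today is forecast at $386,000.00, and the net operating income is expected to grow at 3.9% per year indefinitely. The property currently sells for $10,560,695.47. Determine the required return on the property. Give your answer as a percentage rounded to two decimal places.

P = D₁/(r − g) ⇒ r = D₁/P + g = $386,000.0000/$10,560,695.47 + 0.039 = 0.036551 + 0.039 = 0.075551

7.56%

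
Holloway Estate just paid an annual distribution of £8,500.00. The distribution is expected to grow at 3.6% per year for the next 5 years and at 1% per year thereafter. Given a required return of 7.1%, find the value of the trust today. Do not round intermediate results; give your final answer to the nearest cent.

£157706.55

D_1 = 8806.00000
D_2 = 9123.01600
D_3 = 9451.44458
D_4 = 9791.69658
D_5 = 10144.19766
Terminal value at year 5: TV = D_5×(1+g_2)/(r−g_2) = 10245.63963/0.061 = 167961.30548
P_0 = D_1/(1+r)^1 + D_2/(1+r)^2 + D_3/(1+r)^3 + D_4/(1+r)^4 + D_5/(1+r)^5 + TV/(1+r)^5
    = 8222.22222 + 7953.52215 + 7693.60313 + 7442.17819 + 7198.96975 + 119196.05650 = 157706.55193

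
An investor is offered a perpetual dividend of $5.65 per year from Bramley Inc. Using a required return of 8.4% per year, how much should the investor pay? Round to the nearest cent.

$67.26

Level perpetuity: PV = C / r = $5.65 / 0.084 = $67.26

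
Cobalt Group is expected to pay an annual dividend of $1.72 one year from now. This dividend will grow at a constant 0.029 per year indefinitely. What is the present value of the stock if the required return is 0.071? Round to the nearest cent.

$40.95

Growing perpetuity: P = D₁ / (r − g) = $1.7200 / (0.071 − 0.029) = $40.95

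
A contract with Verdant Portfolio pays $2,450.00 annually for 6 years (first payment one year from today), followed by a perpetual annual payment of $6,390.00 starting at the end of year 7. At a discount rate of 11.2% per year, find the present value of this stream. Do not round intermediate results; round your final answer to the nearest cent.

$40480.85

PV of 6-year annuity: $2,450.00 × [1 − (1+0.112)^−6] / 0.112 = 10305.37352
Perpetuity value at year 6: $6,390.00 / 0.112 = 57053.57143
PV of perpetuity: 57053.57143 / (1+0.112)^6 = 30175.47478
Total PV = 10305.37352 + 30175.47478 = 40480.84830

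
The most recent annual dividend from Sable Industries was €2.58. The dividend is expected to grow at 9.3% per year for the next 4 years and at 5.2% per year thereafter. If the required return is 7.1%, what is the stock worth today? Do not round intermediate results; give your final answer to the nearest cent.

D_1 = 2.81994
D_2 = 3.08219
D_3 = 3.36884
D_4 = 3.68214
Terminal value at year 4: TV = D_4×(1+g_2)/(r−g_2) = 3.87361/0.019 = 203.87430
P_0 = D_1/(1+r)^1 + D_2/(1+r)^2 + D_3/(1+r)^3 + D_4/(1+r)^4 + TV/(1+r)^4
    = 2.63300 + 2.68708 + 2.74228 + 2.79861 + 154.95465 = 165.81562

€165.82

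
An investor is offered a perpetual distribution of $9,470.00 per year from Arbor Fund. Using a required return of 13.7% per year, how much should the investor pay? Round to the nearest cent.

$69124.09

Level perpetuity: PV = C / r = $9,470.00 / 0.137 = $69,124.09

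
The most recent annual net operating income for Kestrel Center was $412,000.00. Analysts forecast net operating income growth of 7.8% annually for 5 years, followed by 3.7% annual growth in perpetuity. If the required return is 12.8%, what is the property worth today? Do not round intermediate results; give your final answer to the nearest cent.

D_1 = 444136.00000
D_2 = 478778.60800
D_3 = 516123.33942
D_4 = 556380.95990
D_5 = 599778.67477
Terminal value at year 5: TV = D_5×(1+g_2)/(r−g_2) = 621970.48574/0.091 = 6834840.50261
P_0 = D_1/(1+r)^1 + D_2/(1+r)^2 + D_3/(1+r)^3 + D_4/(1+r)^4 + D_5/(1+r)^5 + TV/(1+r)^5
    = 393737.58865 + 376284.68135 + 359605.39583 + 343665.44034 + 328432.04317 + 3742681.63476 = 5544406.78410

$5544406.78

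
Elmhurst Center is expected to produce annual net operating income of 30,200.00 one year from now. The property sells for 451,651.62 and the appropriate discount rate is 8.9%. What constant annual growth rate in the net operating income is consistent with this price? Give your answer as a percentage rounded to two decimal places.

2.21%

P = D₁/(r−g) ⇒ g = r − D₁/P = 0.089 − 30,200.00/451,651.62 = 0.022134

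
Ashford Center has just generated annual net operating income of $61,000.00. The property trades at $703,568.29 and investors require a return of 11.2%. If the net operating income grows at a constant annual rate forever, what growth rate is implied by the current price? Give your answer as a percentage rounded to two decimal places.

P = D₀(1+g)/(r−g) ⇒ P(r−g) = D₀(1+g) ⇒ g(P+D₀) = P·r − D₀
g = (P·r − D₀)/(P + D₀) = ($703,568.29×0.112 − $61,000.00) / ($703,568.29 + $61,000.00) = 0.023281

2.33%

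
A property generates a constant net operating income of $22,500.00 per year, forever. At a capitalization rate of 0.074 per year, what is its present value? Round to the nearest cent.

Level perpetuity: PV = C / r = $22,500.00 / 0.074 = $304,054.05

$304054.05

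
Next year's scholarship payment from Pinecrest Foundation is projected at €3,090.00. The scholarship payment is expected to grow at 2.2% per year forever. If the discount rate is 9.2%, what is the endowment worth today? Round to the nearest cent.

Growing perpetuity: P = D₁ / (r − g) = €3,090.0000 / (0.092 − 0.022) = €44,142.86

€44142.86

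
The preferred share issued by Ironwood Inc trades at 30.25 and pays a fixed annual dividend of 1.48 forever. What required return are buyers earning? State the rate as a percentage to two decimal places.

P = C/r ⇒ r = C/P = 1.48/30.25 = 0.048926

4.89%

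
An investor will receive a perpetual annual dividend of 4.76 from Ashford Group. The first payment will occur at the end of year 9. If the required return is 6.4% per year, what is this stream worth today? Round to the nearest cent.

45.28

Value at end of year 8: C / r = 4.76 / 0.064 = 74.3750
Discount to today: PV = 74.3750 / (1 + 0.064)^8 = 74.3750 / 1.642605 = 45.28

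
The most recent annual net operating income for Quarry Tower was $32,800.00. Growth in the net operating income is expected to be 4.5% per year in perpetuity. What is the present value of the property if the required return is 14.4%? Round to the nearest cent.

$346222.22

D₁ = D₀ × (1 + g) = $32,800.00 × 1.045 = $34,276.0000
Growing perpetuity: P = D₁ / (r − g) = $34,276.0000 / (0.144 − 0.045) = $346,222.22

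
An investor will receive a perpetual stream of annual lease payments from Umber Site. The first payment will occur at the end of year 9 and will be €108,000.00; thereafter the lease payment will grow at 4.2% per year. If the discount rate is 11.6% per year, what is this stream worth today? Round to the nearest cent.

€606566.58

Value at end of year 8: C₁ / (r − g) = €108,000.00 / (0.116 − 0.042) = €1,459,459.4595
Discount to today: PV = €1,459,459.4595 / (1 + 0.116)^8 = €1,459,459.4595 / 2.406099 = €606,566.58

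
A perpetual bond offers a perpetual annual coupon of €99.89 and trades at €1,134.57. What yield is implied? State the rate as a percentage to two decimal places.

P = C/r ⇒ r = C/P = €99.89/€1,134.57 = 0.088042

8.80%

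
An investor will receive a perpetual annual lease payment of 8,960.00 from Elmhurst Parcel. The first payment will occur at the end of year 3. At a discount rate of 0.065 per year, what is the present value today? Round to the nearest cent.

121533.34

Value at end of year 2: C / r = 8,960.00 / 0.065 = 137,846.1538
Discount to today: PV = 137,846.1538 / (1 + 0.065)^2 = 137,846.1538 / 1.134225 = 121,533.34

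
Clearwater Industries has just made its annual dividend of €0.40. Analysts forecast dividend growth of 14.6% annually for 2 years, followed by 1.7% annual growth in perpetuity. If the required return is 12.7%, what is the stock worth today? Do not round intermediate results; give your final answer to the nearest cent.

D_1 = 0.45840
D_2 = 0.52533
Terminal value at year 2: TV = D_2×(1+g_2)/(r−g_2) = 0.53426/0.11 = 4.85688
P_0 = D_1/(1+r)^1 + D_2/(1+r)^2 + TV/(1+r)^2
    = 0.40674 + 0.41360 + 3.82393 = 4.64427

€4.64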